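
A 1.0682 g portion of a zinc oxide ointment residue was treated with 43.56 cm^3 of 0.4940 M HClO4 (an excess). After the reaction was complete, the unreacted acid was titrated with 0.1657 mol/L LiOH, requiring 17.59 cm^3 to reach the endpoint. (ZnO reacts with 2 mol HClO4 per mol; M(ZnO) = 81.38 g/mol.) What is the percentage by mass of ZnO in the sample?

70.9%

Total n(HClO4) added = 0.4940 x 0.04356 = 0.02152 mol.
n(LiOH) used = 0.1657 x 0.01759 = 0.002915 mol, which equals the excess n(HClO4).
So n(HClO4) consumed by the sample = 0.02152 - 0.002915 = 0.01860 mol.
n(ZnO) = 0.01860 / 2 = 0.009302 mol.
mass ZnO = 0.009302 x 81.38 = 0.7570 g, so %ZnO = 0.7570/1.0682 x 100 = 70.9%.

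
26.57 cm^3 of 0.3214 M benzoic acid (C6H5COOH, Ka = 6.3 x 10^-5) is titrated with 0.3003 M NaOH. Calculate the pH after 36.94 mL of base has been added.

12.60

n(acid) = 0.3214 x 0.02657 = 0.008540 mol; n(NaOH) added = 0.3003 x 0.03694 = 0.01109 mol.
Base is in excess by 0.01109 - 0.008540 = 0.002553 mol in a total volume of 0.06351 L.
[OH^-] = 0.002553/0.06351 = 0.04021 M, so pOH = 1.40 and pH = 14.00 - 1.40 = 12.60.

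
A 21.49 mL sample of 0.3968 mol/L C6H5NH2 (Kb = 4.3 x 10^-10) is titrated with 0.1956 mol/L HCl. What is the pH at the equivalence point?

n(C6H5NH2) = 0.3968 x 0.02149 = 0.008527 mol; V(HCl) at equivalence = 0.008527/0.1956 = 0.04360 L.
At equivalence the base is fully converted to C6H5NH3+; total volume = 0.06509 L, so [C6H5NH3+] = 0.008527/0.06509 = 0.1310 M.
Ka(C6H5NH3+) = Kw/Kb = 1.0e-14 / 4.3 x 10^-10 = 2.33e-5.
[H^+] = sqrt(Ka x [C6H5NH3+]) = sqrt(2.33e-5 x 0.1310) = 0.00175 M.
pH = -log(0.00175) = 2.76.

2.76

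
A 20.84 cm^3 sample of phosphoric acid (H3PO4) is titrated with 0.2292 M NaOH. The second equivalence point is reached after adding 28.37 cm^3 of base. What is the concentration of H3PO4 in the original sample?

n(NaOH) = 0.2292 x 0.02837 = 0.006502 mol.
At the second equivalence point, 2 mol OH^- react per mol H3PO4, so n(H3PO4) = 0.006502 / 2 = 0.003251 mol.
[H3PO4] = 0.003251 / 0.02084 L = 0.156 M.

0.156 M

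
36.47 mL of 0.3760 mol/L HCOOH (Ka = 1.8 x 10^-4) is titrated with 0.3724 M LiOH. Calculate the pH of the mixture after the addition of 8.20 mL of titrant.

3.20

Initial n(HCOOH) = 0.3760 x 0.03647 = 0.01371 mol.
n(LiOH) added = 0.3724 x 0.008200 = 0.003054 mol, converting that many moles of HCOOH to HCOO-.
Remaining n(HCOOH) = 0.01066 mol; n(HCOO-) = 0.003054 mol.
By Henderson-Hasselbalch, pH = pKa + log([A^-]/[HA]) = 3.74 + log(0.003054/0.01066) = 3.74 + (-0.54) = 3.20.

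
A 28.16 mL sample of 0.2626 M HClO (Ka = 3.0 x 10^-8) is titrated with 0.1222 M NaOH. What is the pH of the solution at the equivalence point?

n(HClO) = 0.2626 x 0.02816 = 0.007395 mol; V(NaOH) at equivalence = 0.007395/0.1222 = 0.06051 L.
At equivalence all the acid is converted to ClO-; total volume = 0.02816 + 0.06051 = 0.08867 L, so [ClO-] = 0.007395/0.08867 = 0.08339 M.
Kb = Kw/Ka = 1.0e-14 / 3.0 x 10^-8 = 3.33e-7.
[OH^-] = sqrt(Kb x [ClO-]) = sqrt(3.33e-7 x 0.08339) = 0.000167 M.
pOH = 3.78, so pH = 14.00 - 3.78 = 10.22.

10.22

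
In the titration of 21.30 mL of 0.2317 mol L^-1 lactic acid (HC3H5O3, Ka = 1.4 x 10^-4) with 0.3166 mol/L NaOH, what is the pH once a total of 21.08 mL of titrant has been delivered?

12.61

n(acid) = 0.2317 x 0.02130 = 0.004935 mol; n(NaOH) added = 0.3166 x 0.02108 = 0.006674 mol.
Base is in excess by 0.006674 - 0.004935 = 0.001739 mol in a total volume of 0.04238 L.
[OH^-] = 0.001739/0.04238 = 0.04103 M, so pOH = 1.39 and pH = 14.00 - 1.39 = 12.61.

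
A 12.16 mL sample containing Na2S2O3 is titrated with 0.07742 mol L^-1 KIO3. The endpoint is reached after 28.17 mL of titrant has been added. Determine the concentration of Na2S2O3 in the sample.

1.08 M

n(KIO3) = 0.07742 x 0.02817 = 0.002181 mol.
From the balanced equation, 1 mol KIO3 reacts with 6 mol Na2S2O3, so n(Na2S2O3) = 0.002181 x 6/1 = 0.01309 mol.
[Na2S2O3] = 0.01309 / 0.01216 L = 1.08 M.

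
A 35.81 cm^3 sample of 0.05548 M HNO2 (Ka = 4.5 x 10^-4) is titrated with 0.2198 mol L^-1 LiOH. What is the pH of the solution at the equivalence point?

n(HNO2) = 0.05548 x 0.03581 = 0.001987 mol; V(LiOH) at equivalence = 0.001987/0.2198 = 0.009039 L.
At equivalence all the acid is converted to NO2-; total volume = 0.03581 + 0.009039 = 0.04485 L, so [NO2-] = 0.001987/0.04485 = 0.04430 M.
Kb = Kw/Ka = 1.0e-14 / 4.5 x 10^-4 = 2.22e-11.
[OH^-] = sqrt(Kb x [NO2-]) = sqrt(2.22e-11 x 0.04430) = 9.92e-7 M.
pOH = 6.00, so pH = 14.00 - 6.00 = 8.00.

8.00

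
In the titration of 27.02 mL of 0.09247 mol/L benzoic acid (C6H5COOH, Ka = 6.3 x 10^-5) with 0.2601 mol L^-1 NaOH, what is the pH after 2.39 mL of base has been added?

3.72

Initial n(C6H5COOH) = 0.09247 x 0.02702 = 0.002499 mol.
n(NaOH) added = 0.2601 x 0.002390 = 0.0006216 mol, converting that many moles of C6H5COOH to C6H5COO-.
Remaining n(C6H5COOH) = 0.001877 mol; n(C6H5COO-) = 0.0006216 mol.
By Henderson-Hasselbalch, pH = pKa + log([A^-]/[HA]) = 4.20 + log(0.0006216/0.001877) = 4.20 + (-0.48) = 3.72.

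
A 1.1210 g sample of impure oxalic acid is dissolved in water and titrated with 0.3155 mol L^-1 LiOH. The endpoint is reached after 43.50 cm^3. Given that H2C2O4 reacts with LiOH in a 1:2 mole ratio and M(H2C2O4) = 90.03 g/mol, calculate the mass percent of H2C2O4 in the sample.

n(LiOH) = 0.3155 x 0.04350 = 0.01372 mol.
n(H2C2O4) = 0.01372 / 2 = 0.006862 mol.
mass of H2C2O4 = 0.006862 x 90.03 = 0.6178 g.
% purity = 0.6178 / 1.1210 x 100 = 55.1%.

55.1%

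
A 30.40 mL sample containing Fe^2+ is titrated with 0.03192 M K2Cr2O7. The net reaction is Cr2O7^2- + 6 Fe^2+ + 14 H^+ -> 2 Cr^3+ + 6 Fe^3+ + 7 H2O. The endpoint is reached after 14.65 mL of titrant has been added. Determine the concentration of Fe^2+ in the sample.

0.0923 M

n(K2Cr2O7) = 0.03192 x 0.01465 = 0.0004676 mol.
From the balanced equation, 1 mol K2Cr2O7 reacts with 6 mol Fe^2+, so n(Fe^2+) = 0.0004676 x 6/1 = 0.002806 mol.
[Fe^2+] = 0.002806 / 0.03040 L = 0.0923 M.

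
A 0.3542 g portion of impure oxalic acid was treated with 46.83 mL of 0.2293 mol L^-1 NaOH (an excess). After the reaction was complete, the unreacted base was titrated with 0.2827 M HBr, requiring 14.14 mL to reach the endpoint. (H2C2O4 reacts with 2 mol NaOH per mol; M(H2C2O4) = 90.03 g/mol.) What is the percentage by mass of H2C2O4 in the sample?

85.7%

Total n(NaOH) added = 0.2293 x 0.04683 = 0.01074 mol.
n(HBr) used = 0.2827 x 0.01414 = 0.003997 mol, which equals the excess n(NaOH).
So n(NaOH) consumed by the sample = 0.01074 - 0.003997 = 0.006741 mol.
n(H2C2O4) = 0.006741 / 2 = 0.003370 mol.
mass H2C2O4 = 0.003370 x 90.03 = 0.3034 g, so %H2C2O4 = 0.3034/0.3542 x 100 = 85.7%.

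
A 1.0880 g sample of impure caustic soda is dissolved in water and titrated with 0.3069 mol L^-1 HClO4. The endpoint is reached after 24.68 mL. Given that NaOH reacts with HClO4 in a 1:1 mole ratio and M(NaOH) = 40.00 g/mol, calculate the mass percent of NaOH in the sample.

27.8%

n(HClO4) = 0.3069 x 0.02468 = 0.007574 mol.
n(NaOH) = 0.007574 / 1 = 0.007574 mol.
mass of NaOH = 0.007574 x 40.00 = 0.3030 g.
% purity = 0.3030 / 1.0880 x 100 = 27.8%.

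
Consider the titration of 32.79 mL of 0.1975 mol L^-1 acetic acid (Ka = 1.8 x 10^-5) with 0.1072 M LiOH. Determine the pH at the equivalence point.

8.79

n(CH3COOH) = 0.1975 x 0.03279 = 0.006476 mol; V(LiOH) at equivalence = 0.006476/0.1072 = 0.06041 L.
At equivalence all the acid is converted to CH3COO-; total volume = 0.03279 + 0.06041 = 0.09320 L, so [CH3COO-] = 0.006476/0.09320 = 0.06948 M.
Kb = Kw/Ka = 1.0e-14 / 1.8 x 10^-5 = 5.56e-10.
[OH^-] = sqrt(Kb x [CH3COO-]) = sqrt(5.56e-10 x 0.06948) = 6.21e-6 M.
pOH = 5.21, so pH = 14.00 - 5.21 = 8.79.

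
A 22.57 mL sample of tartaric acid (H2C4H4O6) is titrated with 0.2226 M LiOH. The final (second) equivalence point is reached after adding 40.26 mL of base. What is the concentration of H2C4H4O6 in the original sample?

n(LiOH) = 0.2226 x 0.04026 = 0.008962 mol.
At the final (second) equivalence point, 2 mol OH^- react per mol H2C4H4O6, so n(H2C4H4O6) = 0.008962 / 2 = 0.004481 mol.
[H2C4H4O6] = 0.004481 / 0.02257 L = 0.199 M.

0.199 M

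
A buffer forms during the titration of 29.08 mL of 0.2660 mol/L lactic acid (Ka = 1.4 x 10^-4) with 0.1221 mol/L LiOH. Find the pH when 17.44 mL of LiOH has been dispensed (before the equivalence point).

3.43

Initial n(HC3H5O3) = 0.2660 x 0.02908 = 0.007735 mol.
n(LiOH) added = 0.1221 x 0.01744 = 0.002129 mol, converting that many moles of HC3H5O3 to C3H5O3-.
Remaining n(HC3H5O3) = 0.005606 mol; n(C3H5O3-) = 0.002129 mol.
By Henderson-Hasselbalch, pH = pKa + log([A^-]/[HA]) = 3.85 + log(0.002129/0.005606) = 3.85 + (-0.42) = 3.43.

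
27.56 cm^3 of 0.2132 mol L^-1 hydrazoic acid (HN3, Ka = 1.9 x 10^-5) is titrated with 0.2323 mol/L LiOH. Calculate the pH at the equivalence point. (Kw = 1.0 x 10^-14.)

n(HN3) = 0.2132 x 0.02756 = 0.005876 mol; V(LiOH) at equivalence = 0.005876/0.2323 = 0.02529 L.
At equivalence all the acid is converted to N3-; total volume = 0.02756 + 0.02529 = 0.05285 L, so [N3-] = 0.005876/0.05285 = 0.1112 M.
Kb = Kw/Ka = 1.0e-14 / 1.9 x 10^-5 = 5.26e-10.
[OH^-] = sqrt(Kb x [N3-]) = sqrt(5.26e-10 x 0.1112) = 7.65e-6 M.
pOH = 5.12, so pH = 14.00 - 5.12 = 8.88.

8.88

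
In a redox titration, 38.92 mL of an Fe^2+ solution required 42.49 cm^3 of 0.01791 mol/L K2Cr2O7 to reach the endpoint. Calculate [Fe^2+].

n(K2Cr2O7) = 0.01791 x 0.04249 = 0.0007610 mol.
From the balanced equation, 1 mol K2Cr2O7 reacts with 6 mol Fe^2+, so n(Fe^2+) = 0.0007610 x 6/1 = 0.004566 mol.
[Fe^2+] = 0.004566 / 0.03892 L = 0.117 M.

0.117 M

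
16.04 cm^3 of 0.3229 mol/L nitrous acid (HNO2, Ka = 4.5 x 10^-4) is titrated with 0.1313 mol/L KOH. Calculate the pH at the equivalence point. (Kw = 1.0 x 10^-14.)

8.16

n(HNO2) = 0.3229 x 0.01604 = 0.005179 mol; V(KOH) at equivalence = 0.005179/0.1313 = 0.03945 L.
At equivalence all the acid is converted to NO2-; total volume = 0.01604 + 0.03945 = 0.05549 L, so [NO2-] = 0.005179/0.05549 = 0.09334 M.
Kb = Kw/Ka = 1.0e-14 / 4.5 x 10^-4 = 2.22e-11.
[OH^-] = sqrt(Kb x [NO2-]) = sqrt(2.22e-11 x 0.09334) = 1.44e-6 M.
pOH = 5.84, so pH = 14.00 - 5.84 = 8.16.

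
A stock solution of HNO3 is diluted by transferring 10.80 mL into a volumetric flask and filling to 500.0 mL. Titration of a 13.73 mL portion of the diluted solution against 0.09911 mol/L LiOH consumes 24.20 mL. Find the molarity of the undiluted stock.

n(LiOH) = 0.09911 x 0.02420 = 0.002398 mol.
n(HNO3) in the aliquot = 0.002398 mol.
[diluted HNO3] = 0.002398 / 0.01373 = 0.1747 M.
Dilution factor = 500.0/10.80 = 46.30, so [stock] = 0.1747 x 46.30 = 8.09 M.

8.09 M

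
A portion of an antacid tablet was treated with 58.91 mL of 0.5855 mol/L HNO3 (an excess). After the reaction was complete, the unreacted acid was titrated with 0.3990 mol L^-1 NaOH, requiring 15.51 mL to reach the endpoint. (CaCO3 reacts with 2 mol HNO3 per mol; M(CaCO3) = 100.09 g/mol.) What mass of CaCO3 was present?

1.42 g

Total n(HNO3) added = 0.5855 x 0.05891 = 0.03449 mol.
n(NaOH) used = 0.3990 x 0.01551 = 0.006188 mol, which equals the excess n(HNO3).
So n(HNO3) consumed by the sample = 0.03449 - 0.006188 = 0.02830 mol.
n(CaCO3) = 0.02830 / 2 = 0.01415 mol.
mass = 0.01415 mol x 100.09 g/mol = 1.42 g.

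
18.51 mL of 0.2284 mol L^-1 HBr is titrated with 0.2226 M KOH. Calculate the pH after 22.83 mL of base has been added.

12.32

n(acid) = 0.2284 x 0.01851 = 0.004228 mol; n(KOH) added = 0.2226 x 0.02283 = 0.005082 mol.
Base is in excess by 0.005082 - 0.004228 = 0.0008543 mol in a total volume of 0.04134 L.
[OH^-] = 0.0008543/0.04134 = 0.02066 M, so pOH = 1.68 and pH = 14.00 - 1.68 = 12.32.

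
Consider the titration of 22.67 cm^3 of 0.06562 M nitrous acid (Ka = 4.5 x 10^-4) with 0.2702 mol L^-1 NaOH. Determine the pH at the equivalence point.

8.03

n(HNO2) = 0.06562 x 0.02267 = 0.001488 mol; V(NaOH) at equivalence = 0.001488/0.2702 = 0.005506 L.
At equivalence all the acid is converted to NO2-; total volume = 0.02267 + 0.005506 = 0.02818 L, so [NO2-] = 0.001488/0.02818 = 0.05280 M.
Kb = Kw/Ka = 1.0e-14 / 4.5 x 10^-4 = 2.22e-11.
[OH^-] = sqrt(Kb x [NO2-]) = sqrt(2.22e-11 x 0.05280) = 1.08e-6 M.
pOH = 5.97, so pH = 14.00 - 5.97 = 8.03.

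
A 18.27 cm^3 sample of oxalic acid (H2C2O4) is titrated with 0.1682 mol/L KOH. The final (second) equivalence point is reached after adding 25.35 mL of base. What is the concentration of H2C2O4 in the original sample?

n(KOH) = 0.1682 x 0.02535 = 0.004264 mol.
At the final (second) equivalence point, 2 mol OH^- react per mol H2C2O4, so n(H2C2O4) = 0.004264 / 2 = 0.002132 mol.
[H2C2O4] = 0.002132 / 0.01827 L = 0.117 M.

0.117 M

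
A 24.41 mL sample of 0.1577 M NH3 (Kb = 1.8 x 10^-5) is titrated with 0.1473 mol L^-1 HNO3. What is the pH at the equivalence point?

n(NH3) = 0.1577 x 0.02441 = 0.003849 mol; V(HNO3) at equivalence = 0.003849/0.1473 = 0.02613 L.
At equivalence the base is fully converted to NH4+; total volume = 0.05054 L, so [NH4+] = 0.003849/0.05054 = 0.07616 M.
Ka(NH4+) = Kw/Kb = 1.0e-14 / 1.8 x 10^-5 = 5.56e-10.
[H^+] = sqrt(Ka x [NH4+]) = sqrt(5.56e-10 x 0.07616) = 6.50e-6 M.
pH = -log(6.50e-6) = 5.19.

5.19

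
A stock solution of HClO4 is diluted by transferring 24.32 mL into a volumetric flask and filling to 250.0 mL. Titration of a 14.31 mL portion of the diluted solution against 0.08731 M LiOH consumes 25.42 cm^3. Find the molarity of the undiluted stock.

1.59 M

n(LiOH) = 0.08731 x 0.02542 = 0.002219 mol.
n(HClO4) in the aliquot = 0.002219 mol.
[diluted HClO4] = 0.002219 / 0.01431 = 0.1551 M.
Dilution factor = 250.0/24.32 = 10.28, so [stock] = 0.1551 x 10.28 = 1.59 M.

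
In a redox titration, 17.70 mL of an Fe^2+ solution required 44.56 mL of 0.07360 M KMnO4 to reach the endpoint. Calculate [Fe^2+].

0.926 M

n(KMnO4) = 0.07360 x 0.04456 = 0.003280 mol.
From the balanced equation, 1 mol KMnO4 reacts with 5 mol Fe^2+, so n(Fe^2+) = 0.003280 x 5/1 = 0.01640 mol.
[Fe^2+] = 0.01640 / 0.01770 L = 0.926 M.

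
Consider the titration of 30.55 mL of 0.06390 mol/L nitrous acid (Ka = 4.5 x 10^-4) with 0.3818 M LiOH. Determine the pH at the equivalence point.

n(HNO2) = 0.06390 x 0.03055 = 0.001952 mol; V(LiOH) at equivalence = 0.001952/0.3818 = 0.005113 L.
At equivalence all the acid is converted to NO2-; total volume = 0.03055 + 0.005113 = 0.03566 L, so [NO2-] = 0.001952/0.03566 = 0.05474 M.
Kb = Kw/Ka = 1.0e-14 / 4.5 x 10^-4 = 2.22e-11.
[OH^-] = sqrt(Kb x [NO2-]) = sqrt(2.22e-11 x 0.05474) = 1.10e-6 M.
pOH = 5.96, so pH = 14.00 - 5.96 = 8.04.

8.04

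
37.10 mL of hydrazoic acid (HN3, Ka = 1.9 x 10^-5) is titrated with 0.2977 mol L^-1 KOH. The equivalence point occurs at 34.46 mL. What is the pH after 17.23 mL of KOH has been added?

4.72

17.23 mL is exactly half the equivalence volume (34.46/2), i.e. the half-equivalence point.
There, n(HA) = n(A^-), so pH = pKa = -log(1.9 x 10^-5) = 4.72.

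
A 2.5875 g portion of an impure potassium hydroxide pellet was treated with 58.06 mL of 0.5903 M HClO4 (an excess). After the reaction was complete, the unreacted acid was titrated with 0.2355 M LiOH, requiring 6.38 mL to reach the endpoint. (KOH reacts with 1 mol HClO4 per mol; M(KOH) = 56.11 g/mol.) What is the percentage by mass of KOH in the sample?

71.1%

Total n(HClO4) added = 0.5903 x 0.05806 = 0.03427 mol.
n(LiOH) used = 0.2355 x 0.006380 = 0.001502 mol, which equals the excess n(HClO4).
So n(HClO4) consumed by the sample = 0.03427 - 0.001502 = 0.03277 mol.
n(KOH) = 0.03277 / 1 = 0.03277 mol.
mass KOH = 0.03277 x 56.11 = 1.839 g, so %KOH = 1.839/2.5875 x 100 = 71.1%.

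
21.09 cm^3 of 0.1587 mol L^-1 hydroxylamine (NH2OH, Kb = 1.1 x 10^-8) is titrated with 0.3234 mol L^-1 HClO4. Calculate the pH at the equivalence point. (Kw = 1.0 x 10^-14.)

3.51

n(NH2OH) = 0.1587 x 0.02109 = 0.003347 mol; V(HClO4) at equivalence = 0.003347/0.3234 = 0.01035 L.
At equivalence the base is fully converted to NH3OH+; total volume = 0.03144 L, so [NH3OH+] = 0.003347/0.03144 = 0.1065 M.
Ka(NH3OH+) = Kw/Kb = 1.0e-14 / 1.1 x 10^-8 = 9.09e-7.
[H^+] = sqrt(Ka x [NH3OH+]) = sqrt(9.09e-7 x 0.1065) = 0.000311 M.
pH = -log(0.000311) = 3.51.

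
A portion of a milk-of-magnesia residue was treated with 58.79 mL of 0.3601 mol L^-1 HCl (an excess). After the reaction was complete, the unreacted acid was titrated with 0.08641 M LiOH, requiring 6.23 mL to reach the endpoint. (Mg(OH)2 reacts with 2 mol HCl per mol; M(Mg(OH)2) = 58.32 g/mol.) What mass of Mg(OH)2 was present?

0.602 g

Total n(HCl) added = 0.3601 x 0.05879 = 0.02117 mol.
n(LiOH) used = 0.08641 x 0.006230 = 0.0005383 mol, which equals the excess n(HCl).
So n(HCl) consumed by the sample = 0.02117 - 0.0005383 = 0.02063 mol.
n(Mg(OH)2) = 0.02063 / 2 = 0.01032 mol.
mass = 0.01032 mol x 58.32 g/mol = 0.602 g.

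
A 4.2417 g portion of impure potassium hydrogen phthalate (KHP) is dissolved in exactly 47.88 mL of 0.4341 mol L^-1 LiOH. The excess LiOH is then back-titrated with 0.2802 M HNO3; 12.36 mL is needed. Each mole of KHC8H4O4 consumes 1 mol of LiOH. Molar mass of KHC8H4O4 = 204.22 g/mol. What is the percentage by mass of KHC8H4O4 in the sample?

83.4%

Total n(LiOH) added = 0.4341 x 0.04788 = 0.02078 mol.
n(HNO3) used = 0.2802 x 0.01236 = 0.003463 mol, which equals the excess n(LiOH).
So n(LiOH) consumed by the sample = 0.02078 - 0.003463 = 0.01732 mol.
n(KHC8H4O4) = 0.01732 / 1 = 0.01732 mol.
mass KHC8H4O4 = 0.01732 x 204.22 = 3.537 g, so %KHC8H4O4 = 3.537/4.2417 x 100 = 83.4%.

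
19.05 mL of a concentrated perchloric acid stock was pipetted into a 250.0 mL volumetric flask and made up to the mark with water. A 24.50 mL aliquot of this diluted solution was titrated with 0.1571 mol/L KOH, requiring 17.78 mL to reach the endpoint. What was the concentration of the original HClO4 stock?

n(KOH) = 0.1571 x 0.01778 = 0.002793 mol.
n(HClO4) in the aliquot = 0.002793 mol.
[diluted HClO4] = 0.002793 / 0.02450 = 0.1140 M.
Dilution factor = 250.0/19.05 = 13.12, so [stock] = 0.1140 x 13.12 = 1.50 M.

1.50 M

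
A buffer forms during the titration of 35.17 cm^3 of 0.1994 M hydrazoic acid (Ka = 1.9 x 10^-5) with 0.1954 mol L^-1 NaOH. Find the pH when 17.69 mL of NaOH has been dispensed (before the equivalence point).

Initial n(HN3) = 0.1994 x 0.03517 = 0.007013 mol.
n(NaOH) added = 0.1954 x 0.01769 = 0.003457 mol, converting that many moles of HN3 to N3-.
Remaining n(HN3) = 0.003556 mol; n(N3-) = 0.003457 mol.
By Henderson-Hasselbalch, pH = pKa + log([A^-]/[HA]) = 4.72 + log(0.003457/0.003556) = 4.72 + (-0.01) = 4.71.

4.71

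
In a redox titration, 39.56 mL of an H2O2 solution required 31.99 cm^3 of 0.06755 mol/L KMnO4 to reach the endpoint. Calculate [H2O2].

0.137 M

n(KMnO4) = 0.06755 x 0.03199 = 0.002161 mol.
From the balanced equation, 2 mol KMnO4 reacts with 5 mol H2O2, so n(H2O2) = 0.002161 x 5/2 = 0.005402 mol.
[H2O2] = 0.005402 / 0.03956 L = 0.137 M.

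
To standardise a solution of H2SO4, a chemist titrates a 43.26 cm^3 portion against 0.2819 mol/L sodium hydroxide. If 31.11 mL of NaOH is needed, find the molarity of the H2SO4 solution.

n(NaOH) delivered = 0.2819 x 0.03111 = 0.008770 mol.
The reaction is 1 H2SO4 + 2 NaOH, so n(H2SO4) = 0.008770 x 1/2 = 0.004385 mol.
[H2SO4] = 0.004385 mol / 0.04326 L = 0.101 M.

0.101 M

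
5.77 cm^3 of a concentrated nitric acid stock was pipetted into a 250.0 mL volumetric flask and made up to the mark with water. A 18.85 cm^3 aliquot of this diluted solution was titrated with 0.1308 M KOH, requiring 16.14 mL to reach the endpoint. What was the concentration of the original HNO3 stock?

n(KOH) = 0.1308 x 0.01614 = 0.002111 mol.
n(HNO3) in the aliquot = 0.002111 mol.
[diluted HNO3] = 0.002111 / 0.01885 = 0.1120 M.
Dilution factor = 250.0/5.770 = 43.33, so [stock] = 0.1120 x 43.33 = 4.85 M.

4.85 M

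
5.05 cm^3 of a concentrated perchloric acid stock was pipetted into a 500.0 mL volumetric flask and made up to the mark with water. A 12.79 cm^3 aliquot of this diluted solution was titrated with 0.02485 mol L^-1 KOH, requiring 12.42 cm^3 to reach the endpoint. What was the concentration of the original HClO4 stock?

2.39 M

n(KOH) = 0.02485 x 0.01242 = 0.0003086 mol.
n(HClO4) in the aliquot = 0.0003086 mol.
[diluted HClO4] = 0.0003086 / 0.01279 = 0.02413 M.
Dilution factor = 500.0/5.050 = 99.01, so [stock] = 0.02413 x 99.01 = 2.39 M.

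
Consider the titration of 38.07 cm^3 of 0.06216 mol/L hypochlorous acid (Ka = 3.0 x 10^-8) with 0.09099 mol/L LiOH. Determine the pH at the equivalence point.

10.05

n(HClO) = 0.06216 x 0.03807 = 0.002366 mol; V(LiOH) at equivalence = 0.002366/0.09099 = 0.02601 L.
At equivalence all the acid is converted to ClO-; total volume = 0.03807 + 0.02601 = 0.06408 L, so [ClO-] = 0.002366/0.06408 = 0.03693 M.
Kb = Kw/Ka = 1.0e-14 / 3.0 x 10^-8 = 3.33e-7.
[OH^-] = sqrt(Kb x [ClO-]) = sqrt(3.33e-7 x 0.03693) = 0.000111 M.
pOH = 3.95, so pH = 14.00 - 3.95 = 10.05.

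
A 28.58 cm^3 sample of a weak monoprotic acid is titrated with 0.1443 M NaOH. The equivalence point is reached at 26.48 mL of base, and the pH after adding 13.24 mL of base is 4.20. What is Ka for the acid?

13.24 mL is half of the equivalence volume, so this is the half-equivalence point where [HA] = [A^-].
At half-equivalence pH = pKa, so pKa = 4.20.
Ka = 10^(-4.20) = 6.3 x 10^-5.

6.3 x 10^-5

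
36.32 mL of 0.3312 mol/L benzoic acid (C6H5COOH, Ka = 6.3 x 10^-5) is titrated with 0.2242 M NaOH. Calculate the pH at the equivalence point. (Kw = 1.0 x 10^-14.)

8.66

n(C6H5COOH) = 0.3312 x 0.03632 = 0.01203 mol; V(NaOH) at equivalence = 0.01203/0.2242 = 0.05365 L.
At equivalence all the acid is converted to C6H5COO-; total volume = 0.03632 + 0.05365 = 0.08997 L, so [C6H5COO-] = 0.01203/0.08997 = 0.1337 M.
Kb = Kw/Ka = 1.0e-14 / 6.3 x 10^-5 = 1.59e-10.
[OH^-] = sqrt(Kb x [C6H5COO-]) = sqrt(1.59e-10 x 0.1337) = 4.61e-6 M.
pOH = 5.34, so pH = 14.00 - 5.34 = 8.66.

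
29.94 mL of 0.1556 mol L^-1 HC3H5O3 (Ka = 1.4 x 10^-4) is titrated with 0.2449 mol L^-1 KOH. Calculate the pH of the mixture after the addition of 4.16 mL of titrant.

3.30

Initial n(HC3H5O3) = 0.1556 x 0.02994 = 0.004659 mol.
n(KOH) added = 0.2449 x 0.004160 = 0.001019 mol, converting that many moles of HC3H5O3 to C3H5O3-.
Remaining n(HC3H5O3) = 0.003640 mol; n(C3H5O3-) = 0.001019 mol.
By Henderson-Hasselbalch, pH = pKa + log([A^-]/[HA]) = 3.85 + log(0.001019/0.003640) = 3.85 + (-0.55) = 3.30.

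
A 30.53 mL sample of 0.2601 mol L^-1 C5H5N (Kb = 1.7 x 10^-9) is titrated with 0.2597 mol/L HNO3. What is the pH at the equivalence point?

n(C5H5N) = 0.2601 x 0.03053 = 0.007941 mol; V(HNO3) at equivalence = 0.007941/0.2597 = 0.03058 L.
At equivalence the base is fully converted to C5H5NH+; total volume = 0.06111 L, so [C5H5NH+] = 0.007941/0.06111 = 0.1299 M.
Ka(C5H5NH+) = Kw/Kb = 1.0e-14 / 1.7 x 10^-9 = 5.88e-6.
[H^+] = sqrt(Ka x [C5H5NH+]) = sqrt(5.88e-6 x 0.1299) = 0.000874 M.
pH = -log(0.000874) = 3.06.

3.06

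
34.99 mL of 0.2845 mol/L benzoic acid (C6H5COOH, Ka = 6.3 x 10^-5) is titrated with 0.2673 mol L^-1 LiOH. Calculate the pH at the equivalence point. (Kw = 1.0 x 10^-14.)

8.67

n(C6H5COOH) = 0.2845 x 0.03499 = 0.009955 mol; V(LiOH) at equivalence = 0.009955/0.2673 = 0.03724 L.
At equivalence all the acid is converted to C6H5COO-; total volume = 0.03499 + 0.03724 = 0.07223 L, so [C6H5COO-] = 0.009955/0.07223 = 0.1378 M.
Kb = Kw/Ka = 1.0e-14 / 6.3 x 10^-5 = 1.59e-10.
[OH^-] = sqrt(Kb x [C6H5COO-]) = sqrt(1.59e-10 x 0.1378) = 4.68e-6 M.
pOH = 5.33, so pH = 14.00 - 5.33 = 8.67.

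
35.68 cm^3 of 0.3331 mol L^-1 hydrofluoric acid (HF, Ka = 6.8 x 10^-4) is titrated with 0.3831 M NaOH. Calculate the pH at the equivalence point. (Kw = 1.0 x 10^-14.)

n(HF) = 0.3331 x 0.03568 = 0.01189 mol; V(NaOH) at equivalence = 0.01189/0.3831 = 0.03102 L.
At equivalence all the acid is converted to F-; total volume = 0.03568 + 0.03102 = 0.06670 L, so [F-] = 0.01189/0.06670 = 0.1782 M.
Kb = Kw/Ka = 1.0e-14 / 6.8 x 10^-4 = 1.47e-11.
[OH^-] = sqrt(Kb x [F-]) = sqrt(1.47e-11 x 0.1782) = 1.62e-6 M.
pOH = 5.79, so pH = 14.00 - 5.79 = 8.21.

8.21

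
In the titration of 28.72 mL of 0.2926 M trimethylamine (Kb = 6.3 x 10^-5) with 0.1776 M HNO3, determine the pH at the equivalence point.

5.38

n((CH3)3N) = 0.2926 x 0.02872 = 0.008403 mol; V(HNO3) at equivalence = 0.008403/0.1776 = 0.04732 L.
At equivalence the base is fully converted to (CH3)3NH+; total volume = 0.07604 L, so [(CH3)3NH+] = 0.008403/0.07604 = 0.1105 M.
Ka((CH3)3NH+) = Kw/Kb = 1.0e-14 / 6.3 x 10^-5 = 1.59e-10.
[H^+] = sqrt(Ka x [(CH3)3NH+]) = sqrt(1.59e-10 x 0.1105) = 4.19e-6 M.
pH = -log(4.19e-6) = 5.38.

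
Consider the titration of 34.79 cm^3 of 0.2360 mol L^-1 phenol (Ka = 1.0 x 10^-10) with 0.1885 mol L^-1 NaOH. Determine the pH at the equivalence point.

n(C6H5OH) = 0.2360 x 0.03479 = 0.008210 mol; V(NaOH) at equivalence = 0.008210/0.1885 = 0.04356 L.
At equivalence all the acid is converted to C6H5O-; total volume = 0.03479 + 0.04356 = 0.07835 L, so [C6H5O-] = 0.008210/0.07835 = 0.1048 M.
Kb = Kw/Ka = 1.0e-14 / 1.0 x 10^-10 = 0.000100.
[OH^-] = sqrt(Kb x [C6H5O-]) = sqrt(0.000100 x 0.1048) = 0.00324 M.
pOH = 2.49, so pH = 14.00 - 2.49 = 11.51.

11.51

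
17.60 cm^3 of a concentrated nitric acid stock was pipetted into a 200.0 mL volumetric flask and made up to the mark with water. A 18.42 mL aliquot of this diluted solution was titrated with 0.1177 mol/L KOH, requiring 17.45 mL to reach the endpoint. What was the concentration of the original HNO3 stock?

1.27 M

n(KOH) = 0.1177 x 0.01745 = 0.002054 mol.
n(HNO3) in the aliquot = 0.002054 mol.
[diluted HNO3] = 0.002054 / 0.01842 = 0.1115 M.
Dilution factor = 200.0/17.60 = 11.36, so [stock] = 0.1115 x 11.36 = 1.27 M.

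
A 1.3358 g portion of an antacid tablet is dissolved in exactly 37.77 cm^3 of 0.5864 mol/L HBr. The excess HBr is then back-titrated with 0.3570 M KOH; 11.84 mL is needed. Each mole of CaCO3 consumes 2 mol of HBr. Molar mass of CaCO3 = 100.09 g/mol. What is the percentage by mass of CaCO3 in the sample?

Total n(HBr) added = 0.5864 x 0.03777 = 0.02215 mol.
n(KOH) used = 0.3570 x 0.01184 = 0.004227 mol, which equals the excess n(HBr).
So n(HBr) consumed by the sample = 0.02215 - 0.004227 = 0.01792 mol.
n(CaCO3) = 0.01792 / 2 = 0.008961 mol.
mass CaCO3 = 0.008961 x 100.09 = 0.8969 g, so %CaCO3 = 0.8969/1.3358 x 100 = 67.1%.

67.1%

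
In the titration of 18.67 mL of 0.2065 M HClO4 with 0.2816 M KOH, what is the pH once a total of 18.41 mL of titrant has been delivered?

n(acid) = 0.2065 x 0.01867 = 0.003855 mol; n(KOH) added = 0.2816 x 0.01841 = 0.005184 mol.
Base is in excess by 0.005184 - 0.003855 = 0.001329 mol in a total volume of 0.03708 L.
[OH^-] = 0.001329/0.03708 = 0.03584 M, so pOH = 1.45 and pH = 14.00 - 1.45 = 12.55.

12.55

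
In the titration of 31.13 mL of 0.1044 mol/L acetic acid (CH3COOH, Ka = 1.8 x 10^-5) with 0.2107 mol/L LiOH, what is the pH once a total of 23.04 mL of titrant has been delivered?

12.47

n(acid) = 0.1044 x 0.03113 = 0.003250 mol; n(LiOH) added = 0.2107 x 0.02304 = 0.004855 mol.
Base is in excess by 0.004855 - 0.003250 = 0.001605 mol in a total volume of 0.05417 L.
[OH^-] = 0.001605/0.05417 = 0.02962 M, so pOH = 1.53 and pH = 14.00 - 1.53 = 12.47.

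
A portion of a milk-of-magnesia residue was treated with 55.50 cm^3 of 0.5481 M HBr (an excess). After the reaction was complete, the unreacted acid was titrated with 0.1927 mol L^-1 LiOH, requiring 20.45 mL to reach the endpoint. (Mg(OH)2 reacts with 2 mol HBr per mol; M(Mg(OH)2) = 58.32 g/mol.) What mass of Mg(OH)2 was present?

Total n(HBr) added = 0.5481 x 0.05550 = 0.03042 mol.
n(LiOH) used = 0.1927 x 0.02045 = 0.003941 mol, which equals the excess n(HBr).
So n(HBr) consumed by the sample = 0.03042 - 0.003941 = 0.02648 mol.
n(Mg(OH)2) = 0.02648 / 2 = 0.01324 mol.
mass = 0.01324 mol x 58.32 g/mol = 0.772 g.

0.772 g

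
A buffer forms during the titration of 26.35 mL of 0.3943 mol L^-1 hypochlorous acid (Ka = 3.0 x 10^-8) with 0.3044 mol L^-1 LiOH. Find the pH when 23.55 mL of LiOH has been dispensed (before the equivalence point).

Initial n(HClO) = 0.3943 x 0.02635 = 0.01039 mol.
n(LiOH) added = 0.3044 x 0.02355 = 0.007169 mol, converting that many moles of HClO to ClO-.
Remaining n(HClO) = 0.003221 mol; n(ClO-) = 0.007169 mol.
By Henderson-Hasselbalch, pH = pKa + log([A^-]/[HA]) = 7.52 + log(0.007169/0.003221) = 7.52 + (+0.35) = 7.87.

7.87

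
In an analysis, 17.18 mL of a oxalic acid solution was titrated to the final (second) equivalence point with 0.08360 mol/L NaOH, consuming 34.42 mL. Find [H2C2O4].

0.0837 M

n(NaOH) = 0.08360 x 0.03442 = 0.002878 mol.
At the final (second) equivalence point, 2 mol OH^- react per mol H2C2O4, so n(H2C2O4) = 0.002878 / 2 = 0.001439 mol.
[H2C2O4] = 0.001439 / 0.01718 L = 0.0837 M.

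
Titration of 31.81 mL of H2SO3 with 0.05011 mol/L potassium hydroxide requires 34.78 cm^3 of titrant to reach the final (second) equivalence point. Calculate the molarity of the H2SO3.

n(KOH) = 0.05011 x 0.03478 = 0.001743 mol.
At the final (second) equivalence point, 2 mol OH^- react per mol H2SO3, so n(H2SO3) = 0.001743 / 2 = 0.0008714 mol.
[H2SO3] = 0.0008714 / 0.03181 L = 0.0274 M.

0.0274 M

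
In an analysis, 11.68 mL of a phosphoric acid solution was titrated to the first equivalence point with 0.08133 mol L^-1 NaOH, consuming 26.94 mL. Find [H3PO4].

0.188 M

n(NaOH) = 0.08133 x 0.02694 = 0.002191 mol.
At the first equivalence point, 1 mol OH^- react per mol H3PO4, so n(H3PO4) = 0.002191 / 1 = 0.002191 mol.
[H3PO4] = 0.002191 / 0.01168 L = 0.188 M.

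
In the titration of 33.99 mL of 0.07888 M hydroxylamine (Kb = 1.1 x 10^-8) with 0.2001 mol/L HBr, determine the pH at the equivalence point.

n(NH2OH) = 0.07888 x 0.03399 = 0.002681 mol; V(HBr) at equivalence = 0.002681/0.2001 = 0.01340 L.
At equivalence the base is fully converted to NH3OH+; total volume = 0.04739 L, so [NH3OH+] = 0.002681/0.04739 = 0.05658 M.
Ka(NH3OH+) = Kw/Kb = 1.0e-14 / 1.1 x 10^-8 = 9.09e-7.
[H^+] = sqrt(Ka x [NH3OH+]) = sqrt(9.09e-7 x 0.05658) = 0.000227 M.
pH = -log(0.000227) = 3.64.

3.64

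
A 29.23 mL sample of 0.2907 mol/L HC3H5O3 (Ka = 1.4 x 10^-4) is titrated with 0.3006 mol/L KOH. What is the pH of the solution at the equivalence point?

8.51

n(HC3H5O3) = 0.2907 x 0.02923 = 0.008497 mol; V(KOH) at equivalence = 0.008497/0.3006 = 0.02827 L.
At equivalence all the acid is converted to C3H5O3-; total volume = 0.02923 + 0.02827 = 0.05750 L, so [C3H5O3-] = 0.008497/0.05750 = 0.1478 M.
Kb = Kw/Ka = 1.0e-14 / 1.4 x 10^-4 = 7.14e-11.
[OH^-] = sqrt(Kb x [C3H5O3-]) = sqrt(7.14e-11 x 0.1478) = 3.25e-6 M.
pOH = 5.49, so pH = 14.00 - 5.49 = 8.51.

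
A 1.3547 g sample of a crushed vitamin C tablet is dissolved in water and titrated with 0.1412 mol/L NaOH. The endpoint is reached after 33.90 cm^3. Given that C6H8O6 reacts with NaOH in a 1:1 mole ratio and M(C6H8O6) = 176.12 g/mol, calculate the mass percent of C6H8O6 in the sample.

n(NaOH) = 0.1412 x 0.03390 = 0.004787 mol.
n(C6H8O6) = 0.004787 / 1 = 0.004787 mol.
mass of C6H8O6 = 0.004787 x 176.12 = 0.8430 g.
% purity = 0.8430 / 1.3547 x 100 = 62.2%.

62.2%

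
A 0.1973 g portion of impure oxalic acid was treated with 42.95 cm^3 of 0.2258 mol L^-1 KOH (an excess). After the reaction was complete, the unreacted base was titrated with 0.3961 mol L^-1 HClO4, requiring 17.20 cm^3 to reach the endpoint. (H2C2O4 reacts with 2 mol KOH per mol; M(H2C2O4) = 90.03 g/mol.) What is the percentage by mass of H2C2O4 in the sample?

65.8%

Total n(KOH) added = 0.2258 x 0.04295 = 0.009698 mol.
n(HClO4) used = 0.3961 x 0.01720 = 0.006813 mol, which equals the excess n(KOH).
So n(KOH) consumed by the sample = 0.009698 - 0.006813 = 0.002885 mol.
n(H2C2O4) = 0.002885 / 2 = 0.001443 mol.
mass H2C2O4 = 0.001443 x 90.03 = 0.1299 g, so %H2C2O4 = 0.1299/0.1973 x 100 = 65.8%.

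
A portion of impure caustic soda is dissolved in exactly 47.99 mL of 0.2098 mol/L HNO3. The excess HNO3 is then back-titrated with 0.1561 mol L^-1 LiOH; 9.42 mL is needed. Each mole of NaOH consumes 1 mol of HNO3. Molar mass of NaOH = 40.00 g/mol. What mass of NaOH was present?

Total n(HNO3) added = 0.2098 x 0.04799 = 0.01007 mol.
n(LiOH) used = 0.1561 x 0.009420 = 0.001470 mol, which equals the excess n(HNO3).
So n(HNO3) consumed by the sample = 0.01007 - 0.001470 = 0.008598 mol.
n(NaOH) = 0.008598 / 1 = 0.008598 mol.
mass = 0.008598 mol x 40.00 g/mol = 0.344 g.

0.344 g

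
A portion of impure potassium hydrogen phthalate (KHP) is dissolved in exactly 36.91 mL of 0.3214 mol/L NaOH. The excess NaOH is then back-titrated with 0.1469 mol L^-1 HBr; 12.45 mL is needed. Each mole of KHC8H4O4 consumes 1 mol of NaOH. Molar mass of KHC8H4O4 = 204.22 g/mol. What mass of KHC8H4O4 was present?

2.05 g

Total n(NaOH) added = 0.3214 x 0.03691 = 0.01186 mol.
n(HBr) used = 0.1469 x 0.01245 = 0.001829 mol, which equals the excess n(NaOH).
So n(NaOH) consumed by the sample = 0.01186 - 0.001829 = 0.01003 mol.
n(KHC8H4O4) = 0.01003 / 1 = 0.01003 mol.
mass = 0.01003 mol x 204.22 g/mol = 2.05 g.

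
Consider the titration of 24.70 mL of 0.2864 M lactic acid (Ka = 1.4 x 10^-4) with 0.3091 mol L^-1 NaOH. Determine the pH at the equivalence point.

n(HC3H5O3) = 0.2864 x 0.02470 = 0.007074 mol; V(NaOH) at equivalence = 0.007074/0.3091 = 0.02289 L.
At equivalence all the acid is converted to C3H5O3-; total volume = 0.02470 + 0.02289 = 0.04759 L, so [C3H5O3-] = 0.007074/0.04759 = 0.1487 M.
Kb = Kw/Ka = 1.0e-14 / 1.4 x 10^-4 = 7.14e-11.
[OH^-] = sqrt(Kb x [C3H5O3-]) = sqrt(7.14e-11 x 0.1487) = 3.26e-6 M.
pOH = 5.49, so pH = 14.00 - 5.49 = 8.51.

8.51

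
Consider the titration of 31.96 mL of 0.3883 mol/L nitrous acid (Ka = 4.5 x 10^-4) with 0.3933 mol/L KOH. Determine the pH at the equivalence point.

n(HNO2) = 0.3883 x 0.03196 = 0.01241 mol; V(KOH) at equivalence = 0.01241/0.3933 = 0.03155 L.
At equivalence all the acid is converted to NO2-; total volume = 0.03196 + 0.03155 = 0.06351 L, so [NO2-] = 0.01241/0.06351 = 0.1954 M.
Kb = Kw/Ka = 1.0e-14 / 4.5 x 10^-4 = 2.22e-11.
[OH^-] = sqrt(Kb x [NO2-]) = sqrt(2.22e-11 x 0.1954) = 2.08e-6 M.
pOH = 5.68, so pH = 14.00 - 5.68 = 8.32.

8.32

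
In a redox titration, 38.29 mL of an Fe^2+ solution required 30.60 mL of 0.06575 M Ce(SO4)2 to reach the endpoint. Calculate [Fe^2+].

n(Ce(SO4)2) = 0.06575 x 0.03060 = 0.002012 mol.
From the balanced equation, 1 mol Ce(SO4)2 reacts with 1 mol Fe^2+, so n(Fe^2+) = 0.002012 x 1/1 = 0.002012 mol.
[Fe^2+] = 0.002012 / 0.03829 L = 0.0525 M.

0.0525 M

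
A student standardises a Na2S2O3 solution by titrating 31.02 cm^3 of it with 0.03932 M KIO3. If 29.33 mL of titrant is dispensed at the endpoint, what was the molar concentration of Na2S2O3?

0.223 M

n(KIO3) = 0.03932 x 0.02933 = 0.001153 mol.
From the balanced equation, 1 mol KIO3 reacts with 6 mol Na2S2O3, so n(Na2S2O3) = 0.001153 x 6/1 = 0.006920 mol.
[Na2S2O3] = 0.006920 / 0.03102 L = 0.223 M.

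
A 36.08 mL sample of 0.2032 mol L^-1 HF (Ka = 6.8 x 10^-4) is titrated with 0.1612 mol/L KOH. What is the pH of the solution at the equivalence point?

8.06

n(HF) = 0.2032 x 0.03608 = 0.007331 mol; V(KOH) at equivalence = 0.007331/0.1612 = 0.04548 L.
At equivalence all the acid is converted to F-; total volume = 0.03608 + 0.04548 = 0.08156 L, so [F-] = 0.007331/0.08156 = 0.08989 M.
Kb = Kw/Ka = 1.0e-14 / 6.8 x 10^-4 = 1.47e-11.
[OH^-] = sqrt(Kb x [F-]) = sqrt(1.47e-11 x 0.08989) = 1.15e-6 M.
pOH = 5.94, so pH = 14.00 - 5.94 = 8.06.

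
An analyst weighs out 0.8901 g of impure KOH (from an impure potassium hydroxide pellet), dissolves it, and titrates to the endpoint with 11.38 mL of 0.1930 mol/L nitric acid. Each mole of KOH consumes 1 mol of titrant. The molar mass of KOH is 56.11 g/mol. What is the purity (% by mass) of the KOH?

n(HNO3) = 0.1930 x 0.01138 = 0.002196 mol.
n(KOH) = 0.002196 / 1 = 0.002196 mol.
mass of KOH = 0.002196 x 56.11 = 0.1232 g.
% purity = 0.1232 / 0.8901 x 100 = 13.8%.

13.8%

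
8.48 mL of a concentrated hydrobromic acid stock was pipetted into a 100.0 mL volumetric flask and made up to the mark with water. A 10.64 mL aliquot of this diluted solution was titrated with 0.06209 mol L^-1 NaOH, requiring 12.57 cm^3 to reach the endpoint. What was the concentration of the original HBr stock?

n(NaOH) = 0.06209 x 0.01257 = 0.0007805 mol.
n(HBr) in the aliquot = 0.0007805 mol.
[diluted HBr] = 0.0007805 / 0.01064 = 0.07335 M.
Dilution factor = 100.0/8.480 = 11.79, so [stock] = 0.07335 x 11.79 = 0.865 M.

0.865 M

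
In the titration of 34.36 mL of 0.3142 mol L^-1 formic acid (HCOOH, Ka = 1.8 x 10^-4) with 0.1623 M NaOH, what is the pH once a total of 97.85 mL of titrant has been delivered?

n(acid) = 0.3142 x 0.03436 = 0.01080 mol; n(NaOH) added = 0.1623 x 0.09785 = 0.01588 mol.
Base is in excess by 0.01588 - 0.01080 = 0.005085 mol in a total volume of 0.1322 L.
[OH^-] = 0.005085/0.1322 = 0.03846 M, so pOH = 1.41 and pH = 14.00 - 1.41 = 12.59.

12.59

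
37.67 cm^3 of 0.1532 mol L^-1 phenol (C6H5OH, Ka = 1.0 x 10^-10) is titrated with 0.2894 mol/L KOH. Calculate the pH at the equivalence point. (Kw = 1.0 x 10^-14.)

11.50

n(C6H5OH) = 0.1532 x 0.03767 = 0.005771 mol; V(KOH) at equivalence = 0.005771/0.2894 = 0.01994 L.
At equivalence all the acid is converted to C6H5O-; total volume = 0.03767 + 0.01994 = 0.05761 L, so [C6H5O-] = 0.005771/0.05761 = 0.1002 M.
Kb = Kw/Ka = 1.0e-14 / 1.0 x 10^-10 = 0.000100.
[OH^-] = sqrt(Kb x [C6H5O-]) = sqrt(0.000100 x 0.1002) = 0.00316 M.
pOH = 2.50, so pH = 14.00 - 2.50 = 11.50.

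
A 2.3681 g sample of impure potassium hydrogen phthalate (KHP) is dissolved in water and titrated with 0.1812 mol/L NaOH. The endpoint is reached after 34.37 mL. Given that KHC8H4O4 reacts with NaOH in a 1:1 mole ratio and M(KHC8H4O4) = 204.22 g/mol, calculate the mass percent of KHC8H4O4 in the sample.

53.7%

n(NaOH) = 0.1812 x 0.03437 = 0.006228 mol.
n(KHC8H4O4) = 0.006228 / 1 = 0.006228 mol.
mass of KHC8H4O4 = 0.006228 x 204.22 = 1.272 g.
% purity = 1.272 / 2.3681 x 100 = 53.7%.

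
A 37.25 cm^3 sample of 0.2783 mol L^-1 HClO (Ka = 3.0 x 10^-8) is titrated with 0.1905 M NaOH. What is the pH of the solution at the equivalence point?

10.29

n(HClO) = 0.2783 x 0.03725 = 0.01037 mol; V(NaOH) at equivalence = 0.01037/0.1905 = 0.05442 L.
At equivalence all the acid is converted to ClO-; total volume = 0.03725 + 0.05442 = 0.09167 L, so [ClO-] = 0.01037/0.09167 = 0.1131 M.
Kb = Kw/Ka = 1.0e-14 / 3.0 x 10^-8 = 3.33e-7.
[OH^-] = sqrt(Kb x [ClO-]) = sqrt(3.33e-7 x 0.1131) = 0.000194 M.
pOH = 3.71, so pH = 14.00 - 3.71 = 10.29.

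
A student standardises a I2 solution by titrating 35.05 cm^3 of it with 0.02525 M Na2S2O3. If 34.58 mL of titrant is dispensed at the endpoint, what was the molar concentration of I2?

0.0125 M

n(Na2S2O3) = 0.02525 x 0.03458 = 0.0008731 mol.
From the balanced equation, 2 mol Na2S2O3 reacts with 1 mol I2, so n(I2) = 0.0008731 x 1/2 = 0.0004366 mol.
[I2] = 0.0004366 / 0.03505 L = 0.0125 M.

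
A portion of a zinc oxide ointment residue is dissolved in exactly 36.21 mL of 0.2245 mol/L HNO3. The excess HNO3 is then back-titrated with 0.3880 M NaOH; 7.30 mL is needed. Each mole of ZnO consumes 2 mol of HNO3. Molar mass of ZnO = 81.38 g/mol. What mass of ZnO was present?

Total n(HNO3) added = 0.2245 x 0.03621 = 0.008129 mol.
n(NaOH) used = 0.3880 x 0.007300 = 0.002832 mol, which equals the excess n(HNO3).
So n(HNO3) consumed by the sample = 0.008129 - 0.002832 = 0.005297 mol.
n(ZnO) = 0.005297 / 2 = 0.002648 mol.
mass = 0.002648 mol x 81.38 g/mol = 0.216 g.

0.216 g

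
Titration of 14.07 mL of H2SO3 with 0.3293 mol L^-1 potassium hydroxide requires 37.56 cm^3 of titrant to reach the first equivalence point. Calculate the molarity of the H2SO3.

n(KOH) = 0.3293 x 0.03756 = 0.01237 mol.
At the first equivalence point, 1 mol OH^- react per mol H2SO3, so n(H2SO3) = 0.01237 / 1 = 0.01237 mol.
[H2SO3] = 0.01237 / 0.01407 L = 0.879 M.

0.879 M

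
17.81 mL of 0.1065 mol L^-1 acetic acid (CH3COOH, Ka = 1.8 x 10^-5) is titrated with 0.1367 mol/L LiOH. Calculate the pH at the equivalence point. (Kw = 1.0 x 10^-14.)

n(CH3COOH) = 0.1065 x 0.01781 = 0.001897 mol; V(LiOH) at equivalence = 0.001897/0.1367 = 0.01388 L.
At equivalence all the acid is converted to CH3COO-; total volume = 0.01781 + 0.01388 = 0.03169 L, so [CH3COO-] = 0.001897/0.03169 = 0.05986 M.
Kb = Kw/Ka = 1.0e-14 / 1.8 x 10^-5 = 5.56e-10.
[OH^-] = sqrt(Kb x [CH3COO-]) = sqrt(5.56e-10 x 0.05986) = 5.77e-6 M.
pOH = 5.24, so pH = 14.00 - 5.24 = 8.76.

8.76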